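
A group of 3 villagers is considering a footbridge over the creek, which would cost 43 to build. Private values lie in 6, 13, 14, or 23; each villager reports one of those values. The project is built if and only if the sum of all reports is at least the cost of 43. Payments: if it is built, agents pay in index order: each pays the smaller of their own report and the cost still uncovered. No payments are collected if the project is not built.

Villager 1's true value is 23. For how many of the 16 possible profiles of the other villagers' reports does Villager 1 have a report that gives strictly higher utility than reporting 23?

7

Others report (6, 23): truth gives 0; report 14 gives 9 > 0. Violating.
Others report (13, 23): truth gives 0; report 13 gives 10 > 0. Violating.
Others report (14, 23): truth gives 0; report 6 gives 17 > 0. Violating.
Others report (23, 6): truth gives 0; report 14 gives 9 > 0. Violating.
Others report (6, 6): truth gives 0; no alternative beats it.
Others report (6, 13): truth gives 0; no alternative beats it.
(Checking all 16 profiles: 7 have a profitable deviation, 9 do not.)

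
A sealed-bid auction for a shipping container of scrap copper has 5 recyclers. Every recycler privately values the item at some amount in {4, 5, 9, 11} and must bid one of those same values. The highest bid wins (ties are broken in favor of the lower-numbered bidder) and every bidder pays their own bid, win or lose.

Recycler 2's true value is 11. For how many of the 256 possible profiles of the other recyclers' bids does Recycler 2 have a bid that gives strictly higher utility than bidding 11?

Others bid (4, 4, 4, 4): truth gives 0; bid 5 gives 6 > 0. Violating.
Others bid (4, 4, 4, 5): truth gives 0; bid 5 gives 6 > 0. Violating.
Others bid (4, 4, 4, 9): truth gives 0; bid 9 gives 2 > 0. Violating.
Others bid (4, 4, 5, 4): truth gives 0; bid 5 gives 6 > 0. Violating.
Others bid (4, 4, 4, 11): truth gives 0; no alternative beats it.
Others bid (4, 4, 5, 11): truth gives 0; no alternative beats it.
(Checking all 256 profiles: 118 have a profitable deviation, 138 do not.)

118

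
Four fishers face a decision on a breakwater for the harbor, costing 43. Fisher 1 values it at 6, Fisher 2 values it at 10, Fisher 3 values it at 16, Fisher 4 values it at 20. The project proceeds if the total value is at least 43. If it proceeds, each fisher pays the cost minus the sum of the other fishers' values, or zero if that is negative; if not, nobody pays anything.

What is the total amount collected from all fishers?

Total value 52 ≥ cost 43, so it is built.
Fisher 1: others sum to 46; max(0, 43 - 46) = 0.
Fisher 2: others sum to 42; max(0, 43 - 42) = 1.
Fisher 3: others sum to 36; max(0, 43 - 36) = 7.
Fisher 4: others sum to 32; max(0, 43 - 32) = 11.
Total collected = 0 + 1 + 7 + 11 = 19.

19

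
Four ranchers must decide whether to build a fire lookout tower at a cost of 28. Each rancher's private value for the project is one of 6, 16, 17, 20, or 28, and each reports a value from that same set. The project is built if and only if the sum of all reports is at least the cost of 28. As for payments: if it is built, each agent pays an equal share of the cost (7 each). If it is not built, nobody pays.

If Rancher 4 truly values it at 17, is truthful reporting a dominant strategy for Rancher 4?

Yes

Check each profile of the others' reports and compare truth against every alternative report.
Others report (6, 6, 6): truth gives 10, best alternative gives 10.
Others report (6, 6, 16): truth gives 10, best alternative gives 10.
Others report (6, 6, 17): truth gives 10, best alternative gives 10.
Others report (6, 6, 20): truth gives 10, best alternative gives 10.
Others report (6, 6, 28): truth gives 10, best alternative gives 10.
Others report (6, 16, 6): truth gives 10, best alternative gives 10.
(Remaining 119 profiles checked similarly; truth is weakly best in each.)
In every case the truthful report is at least as good as any alternative, so it is a dominant strategy.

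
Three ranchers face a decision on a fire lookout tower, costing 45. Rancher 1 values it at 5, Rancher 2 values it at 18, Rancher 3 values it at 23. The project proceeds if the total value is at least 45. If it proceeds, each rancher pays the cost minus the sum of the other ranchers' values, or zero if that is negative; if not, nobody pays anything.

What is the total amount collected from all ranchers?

Total value 46 ≥ cost 45, so it is built.
Rancher 1: others sum to 41; max(0, 45 - 41) = 4.
Rancher 2: others sum to 28; max(0, 45 - 28) = 17.
Rancher 3: others sum to 23; max(0, 45 - 23) = 22.
Total collected = 4 + 17 + 22 = 43.

43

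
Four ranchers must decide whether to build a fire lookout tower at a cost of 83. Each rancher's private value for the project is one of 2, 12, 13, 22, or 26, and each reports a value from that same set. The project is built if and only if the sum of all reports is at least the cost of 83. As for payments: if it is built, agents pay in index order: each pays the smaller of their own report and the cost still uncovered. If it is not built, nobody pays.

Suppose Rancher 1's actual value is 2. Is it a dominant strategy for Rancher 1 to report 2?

Yes

Check each profile of the others' reports and compare truth against every alternative report.
Others report (22, 26, 26): truth gives 0, best alternative gives -10.
Others report (26, 22, 26): truth gives 0, best alternative gives -10.
Others report (26, 26, 22): truth gives 0, best alternative gives -10.
Others report (26, 26, 26): truth gives 0, best alternative gives -10.
Others report (2, 2, 2): truth gives 0, best alternative gives 0.
Others report (2, 2, 12): truth gives 0, best alternative gives 0.
(Remaining 119 profiles checked similarly; truth is weakly best in each.)
In every case the truthful report is at least as good as any alternative, so it is a dominant strategy.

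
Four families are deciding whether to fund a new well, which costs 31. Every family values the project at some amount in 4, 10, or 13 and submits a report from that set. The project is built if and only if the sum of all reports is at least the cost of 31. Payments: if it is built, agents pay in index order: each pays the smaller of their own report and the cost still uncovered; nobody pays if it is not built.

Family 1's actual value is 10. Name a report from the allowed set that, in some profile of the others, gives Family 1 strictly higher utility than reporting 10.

4

Suppose Family 2 reports 4, Family 3 reports 10 and Family 4 reports 13.
Report 10: project built, pays 10, utility 10 - 10 = 0.
Report 4: project built, pays 4, utility 10 - 4 = 6.
So reporting 4 beats truth here (6 > 0).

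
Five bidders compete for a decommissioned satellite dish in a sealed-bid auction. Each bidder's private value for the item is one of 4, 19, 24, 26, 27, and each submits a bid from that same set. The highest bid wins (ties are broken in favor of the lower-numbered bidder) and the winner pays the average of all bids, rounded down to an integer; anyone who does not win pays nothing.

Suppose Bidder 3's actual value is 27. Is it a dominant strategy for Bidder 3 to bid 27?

No

Consider the case where Bidder 1 bids 4, Bidder 2 bids 4, Bidder 4 bids 4 and Bidder 5 bids 4.
Truthful bid 27: wins, pays 8, utility 27 - 8 = 19.
Bid 19 instead: wins, pays 7, utility 27 - 7 = 20.
Since 20 > 19, bidding 19 is strictly better here, so truthful bidding is not dominant.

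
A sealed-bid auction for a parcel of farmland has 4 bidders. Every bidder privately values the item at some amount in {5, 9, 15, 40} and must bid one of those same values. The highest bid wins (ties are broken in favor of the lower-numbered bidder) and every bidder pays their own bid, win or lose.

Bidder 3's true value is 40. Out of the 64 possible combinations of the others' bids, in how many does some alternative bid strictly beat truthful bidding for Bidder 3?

Others bid (5, 5, 5): truth gives 0; bid 9 gives 31 > 0. Violating.
Others bid (5, 5, 9): truth gives 0; bid 9 gives 31 > 0. Violating.
Others bid (5, 5, 15): truth gives 0; bid 15 gives 25 > 0. Violating.
Others bid (5, 9, 5): truth gives 0; bid 15 gives 25 > 0. Violating.
Others bid (5, 5, 40): truth gives 0; no alternative beats it.
Others bid (5, 9, 40): truth gives 0; no alternative beats it.
(Checking all 64 profiles: 40 have a profitable deviation, 24 do not.)

40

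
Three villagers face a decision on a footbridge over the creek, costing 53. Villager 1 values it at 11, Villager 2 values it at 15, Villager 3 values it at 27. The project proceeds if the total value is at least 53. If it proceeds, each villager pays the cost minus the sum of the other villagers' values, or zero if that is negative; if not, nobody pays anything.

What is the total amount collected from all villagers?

Total value 53 ≥ cost 53, so it is built.
Villager 1: others sum to 42; max(0, 53 - 42) = 11.
Villager 2: others sum to 38; max(0, 53 - 38) = 15.
Villager 3: others sum to 26; max(0, 53 - 26) = 27.
Total collected = 11 + 15 + 27 = 53.

53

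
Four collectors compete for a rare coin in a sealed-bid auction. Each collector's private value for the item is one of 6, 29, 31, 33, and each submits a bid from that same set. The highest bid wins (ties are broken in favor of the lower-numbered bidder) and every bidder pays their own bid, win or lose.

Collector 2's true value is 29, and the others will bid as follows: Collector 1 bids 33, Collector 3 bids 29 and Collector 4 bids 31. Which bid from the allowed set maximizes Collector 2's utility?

Bid 6: loses but pays 6, utility -6.
Bid 29: loses but pays 29, utility -29.
Bid 31: loses but pays 31, utility -31.
Bid 33: loses but pays 33, utility -33.
The best choice is 6 with utility -6.

6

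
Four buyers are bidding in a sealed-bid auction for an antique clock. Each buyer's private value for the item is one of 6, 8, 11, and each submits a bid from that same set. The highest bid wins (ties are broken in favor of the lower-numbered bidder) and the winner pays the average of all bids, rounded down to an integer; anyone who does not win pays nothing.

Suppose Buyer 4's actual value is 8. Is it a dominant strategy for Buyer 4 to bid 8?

Consider the case where Buyer 1 bids 6, Buyer 2 bids 6 and Buyer 3 bids 8.
Truthful bid 8: loses, pays 0, utility 0.
Bid 11 instead: wins, pays 7, utility 8 - 7 = 1.
Since 1 > 0, bidding 11 is strictly better here, so truthful bidding is not dominant.

No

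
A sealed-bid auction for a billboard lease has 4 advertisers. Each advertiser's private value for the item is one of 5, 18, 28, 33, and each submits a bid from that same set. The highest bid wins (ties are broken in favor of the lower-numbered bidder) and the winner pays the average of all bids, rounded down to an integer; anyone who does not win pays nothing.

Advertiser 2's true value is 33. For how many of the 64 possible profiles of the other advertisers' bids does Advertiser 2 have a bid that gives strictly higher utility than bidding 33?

18

Others bid (5, 5, 5): truth gives 21; bid 18 gives 25 > 21. Violating.
Others bid (5, 5, 18): truth gives 18; bid 18 gives 22 > 18. Violating.
Others bid (5, 5, 28): truth gives 16; bid 28 gives 17 > 16. Violating.
Others bid (5, 18, 5): truth gives 18; bid 18 gives 22 > 18. Violating.
Others bid (5, 5, 33): truth gives 14; no alternative beats it.
Others bid (5, 18, 33): truth gives 11; no alternative beats it.
(Checking all 64 profiles: 18 have a profitable deviation, 46 do not.)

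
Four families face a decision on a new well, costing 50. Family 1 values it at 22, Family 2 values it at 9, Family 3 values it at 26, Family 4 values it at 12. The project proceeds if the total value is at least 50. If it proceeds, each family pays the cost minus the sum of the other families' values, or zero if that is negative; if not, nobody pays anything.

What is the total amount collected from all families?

10

Total value 69 ≥ cost 50, so it is built.
Family 1: others sum to 47; max(0, 50 - 47) = 3.
Family 2: others sum to 60; max(0, 50 - 60) = 0.
Family 3: others sum to 43; max(0, 50 - 43) = 7.
Family 4: others sum to 57; max(0, 50 - 57) = 0.
Total collected = 3 + 0 + 7 + 0 = 10.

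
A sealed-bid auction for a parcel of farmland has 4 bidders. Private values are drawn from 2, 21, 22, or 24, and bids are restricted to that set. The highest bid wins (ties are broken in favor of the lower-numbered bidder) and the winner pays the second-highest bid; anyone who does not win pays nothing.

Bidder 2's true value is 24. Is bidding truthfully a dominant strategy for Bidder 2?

Yes

Check each profile of the others' bids and compare truth against every alternative bid.
Others bid (22, 2, 2): truth gives 2, best alternative gives 0.
Others bid (22, 2, 21): truth gives 2, best alternative gives 0.
Others bid (22, 2, 22): truth gives 2, best alternative gives 0.
Others bid (22, 21, 2): truth gives 2, best alternative gives 0.
Others bid (22, 21, 21): truth gives 2, best alternative gives 0.
Others bid (22, 21, 22): truth gives 2, best alternative gives 0.
(Remaining 58 profiles checked similarly; truth is weakly best in each.)
In every case the truthful bid is at least as good as any alternative, so it is a dominant strategy.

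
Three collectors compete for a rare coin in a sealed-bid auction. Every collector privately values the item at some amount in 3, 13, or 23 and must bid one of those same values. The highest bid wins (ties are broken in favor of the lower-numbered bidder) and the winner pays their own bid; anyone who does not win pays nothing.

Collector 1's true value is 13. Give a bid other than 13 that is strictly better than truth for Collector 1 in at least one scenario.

3

Suppose Collector 2 bids 3 and Collector 3 bids 3.
Bid 13: wins, pays 13, utility 13 - 13 = 0.
Bid 3: wins, pays 3, utility 13 - 3 = 10.
So bidding 3 beats truth here (10 > 0).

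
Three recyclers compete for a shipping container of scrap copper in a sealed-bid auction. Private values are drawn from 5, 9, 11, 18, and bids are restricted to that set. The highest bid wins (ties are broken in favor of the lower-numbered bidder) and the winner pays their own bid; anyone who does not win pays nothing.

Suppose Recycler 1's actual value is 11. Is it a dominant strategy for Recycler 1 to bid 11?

No

Consider the case where Recycler 2 bids 5 and Recycler 3 bids 5.
Truthful bid 11: wins, pays 11, utility 11 - 11 = 0.
Bid 5 instead: wins, pays 5, utility 11 - 5 = 6.
Since 6 > 0, bidding 5 is strictly better here, so truthful bidding is not dominant.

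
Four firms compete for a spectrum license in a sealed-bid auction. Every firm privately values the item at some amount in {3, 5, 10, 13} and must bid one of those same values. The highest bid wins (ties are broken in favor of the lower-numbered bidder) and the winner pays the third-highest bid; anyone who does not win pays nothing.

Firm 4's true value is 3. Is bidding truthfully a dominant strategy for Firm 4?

Yes

Check each profile of the others' bids and compare truth against every alternative bid.
Others bid (3, 3, 3): truth gives 0, best alternative gives 0.
Others bid (3, 3, 5): truth gives 0, best alternative gives 0.
Others bid (3, 3, 10): truth gives 0, best alternative gives 0.
Others bid (3, 3, 13): truth gives 0, best alternative gives 0.
Others bid (3, 5, 3): truth gives 0, best alternative gives 0.
Others bid (3, 5, 5): truth gives 0, best alternative gives 0.
(Remaining 58 profiles checked similarly; truth is weakly best in each.)
In every case the truthful bid is at least as good as any alternative, so it is a dominant strategy.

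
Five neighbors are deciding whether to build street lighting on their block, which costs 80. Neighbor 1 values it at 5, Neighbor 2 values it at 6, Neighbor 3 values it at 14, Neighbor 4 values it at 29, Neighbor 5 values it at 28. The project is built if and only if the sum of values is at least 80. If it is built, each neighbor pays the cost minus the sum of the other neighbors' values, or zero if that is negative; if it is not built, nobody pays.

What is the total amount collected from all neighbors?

72

Total value 82 ≥ cost 80, so it is built.
Neighbor 1: others sum to 77; max(0, 80 - 77) = 3.
Neighbor 2: others sum to 76; max(0, 80 - 76) = 4.
Neighbor 3: others sum to 68; max(0, 80 - 68) = 12.
Neighbor 4: others sum to 53; max(0, 80 - 53) = 27.
Neighbor 5: others sum to 54; max(0, 80 - 54) = 26.
Total collected = 3 + 4 + 12 + 27 + 26 = 72.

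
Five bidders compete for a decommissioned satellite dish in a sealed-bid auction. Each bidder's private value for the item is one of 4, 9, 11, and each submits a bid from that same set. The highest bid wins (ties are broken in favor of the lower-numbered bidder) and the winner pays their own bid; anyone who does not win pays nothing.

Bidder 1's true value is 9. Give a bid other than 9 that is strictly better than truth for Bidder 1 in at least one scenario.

Suppose Bidder 2 bids 4, Bidder 3 bids 4, Bidder 4 bids 4 and Bidder 5 bids 4.
Bid 9: wins, pays 9, utility 9 - 9 = 0.
Bid 4: wins, pays 4, utility 9 - 4 = 5.
So bidding 4 beats truth here (5 > 0).

4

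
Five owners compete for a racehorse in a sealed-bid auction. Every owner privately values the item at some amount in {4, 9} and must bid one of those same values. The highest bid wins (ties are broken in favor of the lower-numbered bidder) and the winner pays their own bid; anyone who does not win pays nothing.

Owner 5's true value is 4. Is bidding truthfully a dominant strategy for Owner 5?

Check each profile of the others' bids and compare truth against every alternative bid.
Others bid (4, 4, 4, 4): truth gives 0, best alternative gives -5.
Others bid (4, 4, 4, 9): truth gives 0, best alternative gives 0.
Others bid (4, 4, 9, 4): truth gives 0, best alternative gives 0.
Others bid (4, 4, 9, 9): truth gives 0, best alternative gives 0.
Others bid (4, 9, 4, 4): truth gives 0, best alternative gives 0.
Others bid (4, 9, 4, 9): truth gives 0, best alternative gives 0.
(Remaining 10 profiles checked similarly; truth is weakly best in each.)
In every case the truthful bid is at least as good as any alternative, so it is a dominant strategy.

Yes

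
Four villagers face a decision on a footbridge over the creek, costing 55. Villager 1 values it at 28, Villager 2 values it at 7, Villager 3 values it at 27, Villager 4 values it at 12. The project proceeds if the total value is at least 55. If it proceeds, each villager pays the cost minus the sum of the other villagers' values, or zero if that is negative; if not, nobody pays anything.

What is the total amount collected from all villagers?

17

Total value 74 ≥ cost 55, so it is built.
Villager 1: others sum to 46; max(0, 55 - 46) = 9.
Villager 2: others sum to 67; max(0, 55 - 67) = 0.
Villager 3: others sum to 47; max(0, 55 - 47) = 8.
Villager 4: others sum to 62; max(0, 55 - 62) = 0.
Total collected = 9 + 0 + 8 + 0 = 17.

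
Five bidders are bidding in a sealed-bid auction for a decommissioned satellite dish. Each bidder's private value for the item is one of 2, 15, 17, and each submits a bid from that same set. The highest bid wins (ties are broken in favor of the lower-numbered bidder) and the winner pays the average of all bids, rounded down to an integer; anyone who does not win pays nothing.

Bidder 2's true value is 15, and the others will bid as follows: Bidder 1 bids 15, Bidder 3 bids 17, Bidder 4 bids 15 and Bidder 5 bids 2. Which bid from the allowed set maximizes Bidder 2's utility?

17

Bid 2: loses, pays 0, utility 0.
Bid 15: loses, pays 0, utility 0.
Bid 17: wins, pays 13, utility 15 - 13 = 2.
The best choice is 17 with utility 2.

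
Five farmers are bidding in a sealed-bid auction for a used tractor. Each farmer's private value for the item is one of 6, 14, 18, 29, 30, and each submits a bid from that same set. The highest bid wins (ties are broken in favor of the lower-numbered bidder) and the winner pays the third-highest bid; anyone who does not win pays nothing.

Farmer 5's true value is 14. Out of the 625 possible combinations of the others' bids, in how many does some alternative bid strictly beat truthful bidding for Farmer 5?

12

Others bid (6, 6, 6, 14): truth gives 0; bid 18 gives 8 > 0. Violating.
Others bid (6, 6, 6, 18): truth gives 0; bid 29 gives 8 > 0. Violating.
Others bid (6, 6, 6, 29): truth gives 0; bid 30 gives 8 > 0. Violating.
Others bid (6, 6, 14, 6): truth gives 0; bid 18 gives 8 > 0. Violating.
Others bid (6, 6, 6, 6): truth gives 8; no alternative beats it.
Others bid (6, 6, 6, 30): truth gives 0; no alternative beats it.
(Checking all 625 profiles: 12 have a profitable deviation, 613 do not.)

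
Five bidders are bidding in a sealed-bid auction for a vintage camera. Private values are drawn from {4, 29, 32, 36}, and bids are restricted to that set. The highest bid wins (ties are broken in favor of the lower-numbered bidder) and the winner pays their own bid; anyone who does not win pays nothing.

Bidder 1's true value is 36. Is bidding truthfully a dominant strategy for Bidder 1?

No

Consider the case where Bidder 2 bids 4, Bidder 3 bids 4, Bidder 4 bids 4 and Bidder 5 bids 4.
Truthful bid 36: wins, pays 36, utility 36 - 36 = 0.
Bid 4 instead: wins, pays 4, utility 36 - 4 = 32.
Since 32 > 0, bidding 4 is strictly better here, so truthful bidding is not dominant.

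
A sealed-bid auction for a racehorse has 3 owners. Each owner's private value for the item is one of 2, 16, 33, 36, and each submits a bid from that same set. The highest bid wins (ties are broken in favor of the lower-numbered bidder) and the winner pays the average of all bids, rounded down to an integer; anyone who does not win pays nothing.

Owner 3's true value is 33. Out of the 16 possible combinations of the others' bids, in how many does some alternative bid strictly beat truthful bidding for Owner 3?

5

Others bid (2, 2): truth gives 21; bid 16 gives 27 > 21. Violating.
Others bid (2, 33): truth gives 0; bid 36 gives 10 > 0. Violating.
Others bid (16, 33): truth gives 0; bid 36 gives 5 > 0. Violating.
Others bid (33, 2): truth gives 0; bid 36 gives 10 > 0. Violating.
Others bid (2, 16): truth gives 16; no alternative beats it.
Others bid (2, 36): truth gives 0; no alternative beats it.
(Checking all 16 profiles: 5 have a profitable deviation, 11 do not.)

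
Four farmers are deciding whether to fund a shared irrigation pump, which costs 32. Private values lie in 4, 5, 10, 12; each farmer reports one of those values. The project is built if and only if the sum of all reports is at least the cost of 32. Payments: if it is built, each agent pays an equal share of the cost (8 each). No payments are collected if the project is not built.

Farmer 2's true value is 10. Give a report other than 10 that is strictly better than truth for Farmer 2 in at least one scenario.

Suppose Farmer 1 reports 4, Farmer 3 reports 4 and Farmer 4 reports 12.
Report 10: project not built, utility 0.
Report 12: project built, pays 8, utility 10 - 8 = 2.
So reporting 12 beats truth here (2 > 0).

12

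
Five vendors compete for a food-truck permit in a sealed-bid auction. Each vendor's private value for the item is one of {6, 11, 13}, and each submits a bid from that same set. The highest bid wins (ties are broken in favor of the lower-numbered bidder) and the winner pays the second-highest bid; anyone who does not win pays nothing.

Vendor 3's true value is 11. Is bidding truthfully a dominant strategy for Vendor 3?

Check each profile of the others' bids and compare truth against every alternative bid.
Others bid (6, 6, 6, 6): truth gives 5, best alternative gives 5.
Others bid (6, 6, 6, 11): truth gives 0, best alternative gives 0.
Others bid (6, 6, 6, 13): truth gives 0, best alternative gives 0.
Others bid (6, 6, 11, 6): truth gives 0, best alternative gives 0.
Others bid (6, 6, 11, 11): truth gives 0, best alternative gives 0.
Others bid (6, 6, 11, 13): truth gives 0, best alternative gives 0.
(Remaining 75 profiles checked similarly; truth is weakly best in each.)
In every case the truthful bid is at least as good as any alternative, so it is a dominant strategy.

Yes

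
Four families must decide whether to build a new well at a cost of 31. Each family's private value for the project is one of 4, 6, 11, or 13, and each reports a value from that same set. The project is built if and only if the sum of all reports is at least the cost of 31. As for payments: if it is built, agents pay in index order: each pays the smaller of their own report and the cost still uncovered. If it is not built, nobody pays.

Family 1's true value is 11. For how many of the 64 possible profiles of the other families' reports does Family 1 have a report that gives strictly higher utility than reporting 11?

Others report (4, 11, 11): truth gives 0; report 6 gives 5 > 0. Violating.
Others report (4, 11, 13): truth gives 0; report 4 gives 7 > 0. Violating.
Others report (4, 13, 11): truth gives 0; report 4 gives 7 > 0. Violating.
Others report (4, 13, 13): truth gives 0; report 4 gives 7 > 0. Violating.
Others report (4, 4, 4): truth gives 0; no alternative beats it.
Others report (4, 4, 6): truth gives 0; no alternative beats it.
(Checking all 64 profiles: 35 have a profitable deviation, 29 do not.)

35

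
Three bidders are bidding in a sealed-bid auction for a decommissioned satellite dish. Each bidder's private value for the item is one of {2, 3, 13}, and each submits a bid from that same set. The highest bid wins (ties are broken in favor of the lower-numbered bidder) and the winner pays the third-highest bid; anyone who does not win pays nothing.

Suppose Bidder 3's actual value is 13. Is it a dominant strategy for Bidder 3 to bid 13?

Yes

Check each profile of the others' bids and compare truth against every alternative bid.
Others bid (2, 3): truth gives 11, best alternative gives 0.
Others bid (3, 2): truth gives 11, best alternative gives 0.
Others bid (3, 3): truth gives 10, best alternative gives 0.
Others bid (2, 2): truth gives 11, best alternative gives 11.
Others bid (2, 13): truth gives 0, best alternative gives 0.
Others bid (3, 13): truth gives 0, best alternative gives 0.
(Remaining 3 profiles checked similarly; truth is weakly best in each.)
In every case the truthful bid is at least as good as any alternative, so it is a dominant strategy.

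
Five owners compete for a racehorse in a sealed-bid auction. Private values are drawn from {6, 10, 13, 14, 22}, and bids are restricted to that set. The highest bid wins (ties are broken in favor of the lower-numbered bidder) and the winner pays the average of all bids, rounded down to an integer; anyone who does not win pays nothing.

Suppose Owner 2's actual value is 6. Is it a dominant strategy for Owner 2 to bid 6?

Check each profile of the others' bids and compare truth against every alternative bid.
Others bid (6, 10, 10, 10): truth gives 0, best alternative gives -3.
Others bid (6, 6, 10, 10): truth gives 0, best alternative gives -2.
Others bid (6, 10, 6, 10): truth gives 0, best alternative gives -2.
Others bid (6, 10, 10, 6): truth gives 0, best alternative gives -2.
Others bid (6, 6, 6, 10): truth gives 0, best alternative gives -1.
Others bid (6, 6, 10, 6): truth gives 0, best alternative gives -1.
(Remaining 619 profiles checked similarly; truth is weakly best in each.)
In every case the truthful bid is at least as good as any alternative, so it is a dominant strategy.

Yes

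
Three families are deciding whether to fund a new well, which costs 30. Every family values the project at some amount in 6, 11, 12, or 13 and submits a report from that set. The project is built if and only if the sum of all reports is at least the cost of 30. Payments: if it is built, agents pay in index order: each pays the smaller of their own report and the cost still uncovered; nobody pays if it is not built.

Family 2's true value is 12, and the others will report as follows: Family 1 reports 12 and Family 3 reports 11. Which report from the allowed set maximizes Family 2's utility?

11

Report 6: project not built, utility 0.
Report 11: project built, pays 11, utility 12 - 11 = 1.
Report 12: project built, pays 12, utility 12 - 12 = 0.
Report 13: project built, pays 13, utility 12 - 13 = -1.
The best choice is 11 with utility 1.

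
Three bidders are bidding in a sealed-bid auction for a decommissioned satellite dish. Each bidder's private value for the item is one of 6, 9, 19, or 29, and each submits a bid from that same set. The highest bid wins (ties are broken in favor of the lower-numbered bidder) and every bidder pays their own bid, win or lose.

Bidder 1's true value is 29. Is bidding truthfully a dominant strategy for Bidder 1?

No

Consider the case where Bidder 2 bids 6 and Bidder 3 bids 6.
Truthful bid 29: wins, pays 29, utility 29 - 29 = 0.
Bid 6 instead: wins, pays 6, utility 29 - 6 = 23.
Since 23 > 0, bidding 6 is strictly better here, so truthful bidding is not dominant.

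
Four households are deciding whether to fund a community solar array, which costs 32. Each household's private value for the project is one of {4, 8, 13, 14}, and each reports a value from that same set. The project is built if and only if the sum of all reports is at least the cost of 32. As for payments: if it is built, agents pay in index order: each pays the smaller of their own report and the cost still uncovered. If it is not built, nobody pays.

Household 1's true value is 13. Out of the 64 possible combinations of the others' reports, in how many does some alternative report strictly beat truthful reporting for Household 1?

51

Others report (4, 8, 13): truth gives 0; report 8 gives 5 > 0. Violating.
Others report (4, 8, 14): truth gives 0; report 8 gives 5 > 0. Violating.
Others report (4, 13, 8): truth gives 0; report 8 gives 5 > 0. Violating.
Others report (4, 13, 13): truth gives 0; report 4 gives 9 > 0. Violating.
Others report (4, 4, 4): truth gives 0; no alternative beats it.
Others report (4, 4, 8): truth gives 0; no alternative beats it.
(Checking all 64 profiles: 51 have a profitable deviation, 13 do not.)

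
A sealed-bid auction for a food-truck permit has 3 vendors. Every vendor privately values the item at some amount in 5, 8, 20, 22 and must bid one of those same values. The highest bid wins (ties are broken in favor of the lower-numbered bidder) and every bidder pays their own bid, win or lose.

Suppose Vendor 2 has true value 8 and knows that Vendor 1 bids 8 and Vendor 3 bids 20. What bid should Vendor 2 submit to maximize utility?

Bid 5: loses but pays 5, utility -5.
Bid 8: loses but pays 8, utility -8.
Bid 20: wins, pays 20, utility 8 - 20 = -12.
Bid 22: wins, pays 22, utility 8 - 22 = -14.
The best choice is 5 with utility -5.

5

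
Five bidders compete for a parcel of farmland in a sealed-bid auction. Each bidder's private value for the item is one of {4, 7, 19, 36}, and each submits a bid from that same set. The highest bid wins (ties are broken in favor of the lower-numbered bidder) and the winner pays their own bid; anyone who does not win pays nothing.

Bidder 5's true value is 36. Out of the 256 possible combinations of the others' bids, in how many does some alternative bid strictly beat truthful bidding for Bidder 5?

Others bid (4, 4, 4, 4): truth gives 0; bid 7 gives 29 > 0. Violating.
Others bid (4, 4, 4, 7): truth gives 0; bid 19 gives 17 > 0. Violating.
Others bid (4, 4, 7, 4): truth gives 0; bid 19 gives 17 > 0. Violating.
Others bid (4, 4, 7, 7): truth gives 0; bid 19 gives 17 > 0. Violating.
Others bid (4, 4, 4, 19): truth gives 0; no alternative beats it.
Others bid (4, 4, 4, 36): truth gives 0; no alternative beats it.
(Checking all 256 profiles: 16 have a profitable deviation, 240 do not.)

16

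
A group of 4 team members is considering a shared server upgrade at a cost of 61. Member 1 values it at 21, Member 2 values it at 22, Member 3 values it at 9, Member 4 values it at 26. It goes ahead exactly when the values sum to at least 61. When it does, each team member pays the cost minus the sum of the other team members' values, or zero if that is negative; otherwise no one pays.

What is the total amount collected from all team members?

Total value 78 ≥ cost 61, so it is built.
Member 1: others sum to 57; max(0, 61 - 57) = 4.
Member 2: others sum to 56; max(0, 61 - 56) = 5.
Member 3: others sum to 69; max(0, 61 - 69) = 0.
Member 4: others sum to 52; max(0, 61 - 52) = 9.
Total collected = 4 + 5 + 0 + 9 = 18.

18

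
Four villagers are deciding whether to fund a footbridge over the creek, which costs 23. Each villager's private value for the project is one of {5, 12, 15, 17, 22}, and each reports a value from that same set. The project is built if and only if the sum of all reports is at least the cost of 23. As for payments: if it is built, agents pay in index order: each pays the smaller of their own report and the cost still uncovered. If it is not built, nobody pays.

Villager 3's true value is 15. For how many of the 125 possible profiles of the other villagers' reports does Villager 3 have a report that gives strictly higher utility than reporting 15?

Others report (5, 5, 5): truth gives 2; report 12 gives 3 > 2. Violating.
Others report (5, 5, 12): truth gives 2; report 5 gives 10 > 2. Violating.
Others report (5, 5, 15): truth gives 2; report 5 gives 10 > 2. Violating.
Others report (5, 5, 17): truth gives 2; report 5 gives 10 > 2. Violating.
Others report (5, 15, 5): truth gives 12; no alternative beats it.
Others report (5, 15, 12): truth gives 12; no alternative beats it.
(Checking all 125 profiles: 15 have a profitable deviation, 110 do not.)

15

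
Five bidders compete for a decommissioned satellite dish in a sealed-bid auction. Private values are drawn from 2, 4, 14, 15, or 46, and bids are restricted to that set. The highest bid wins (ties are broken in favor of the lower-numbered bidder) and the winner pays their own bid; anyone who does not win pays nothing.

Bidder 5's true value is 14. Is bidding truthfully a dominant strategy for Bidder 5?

No

Consider the case where Bidder 1 bids 2, Bidder 2 bids 2, Bidder 3 bids 2 and Bidder 4 bids 2.
Truthful bid 14: wins, pays 14, utility 14 - 14 = 0.
Bid 4 instead: wins, pays 4, utility 14 - 4 = 10.
Since 10 > 0, bidding 4 is strictly better here, so truthful bidding is not dominant.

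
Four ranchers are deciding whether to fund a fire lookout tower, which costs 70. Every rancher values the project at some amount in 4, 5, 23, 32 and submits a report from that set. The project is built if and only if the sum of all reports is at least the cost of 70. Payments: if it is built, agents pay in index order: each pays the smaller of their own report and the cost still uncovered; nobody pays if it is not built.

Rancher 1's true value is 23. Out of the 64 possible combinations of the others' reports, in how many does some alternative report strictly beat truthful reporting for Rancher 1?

14

Others report (4, 32, 32): truth gives 0; report 4 gives 19 > 0. Violating.
Others report (5, 32, 32): truth gives 0; report 4 gives 19 > 0. Violating.
Others report (23, 23, 23): truth gives 0; report 4 gives 19 > 0. Violating.
Others report (23, 23, 32): truth gives 0; report 4 gives 19 > 0. Violating.
Others report (4, 4, 4): truth gives 0; no alternative beats it.
Others report (4, 4, 5): truth gives 0; no alternative beats it.
(Checking all 64 profiles: 14 have a profitable deviation, 50 do not.)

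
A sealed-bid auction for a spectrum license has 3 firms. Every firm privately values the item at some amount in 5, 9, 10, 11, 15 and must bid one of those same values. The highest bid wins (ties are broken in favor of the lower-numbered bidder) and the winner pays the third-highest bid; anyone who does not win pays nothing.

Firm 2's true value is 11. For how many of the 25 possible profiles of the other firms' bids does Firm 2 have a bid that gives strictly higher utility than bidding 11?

6

Others bid (5, 15): truth gives 0; bid 15 gives 6 > 0. Violating.
Others bid (9, 15): truth gives 0; bid 15 gives 2 > 0. Violating.
Others bid (10, 15): truth gives 0; bid 15 gives 1 > 0. Violating.
Others bid (11, 5): truth gives 0; bid 15 gives 6 > 0. Violating.
Others bid (5, 5): truth gives 6; no alternative beats it.
Others bid (5, 9): truth gives 6; no alternative beats it.
(Checking all 25 profiles: 6 have a profitable deviation, 19 do not.)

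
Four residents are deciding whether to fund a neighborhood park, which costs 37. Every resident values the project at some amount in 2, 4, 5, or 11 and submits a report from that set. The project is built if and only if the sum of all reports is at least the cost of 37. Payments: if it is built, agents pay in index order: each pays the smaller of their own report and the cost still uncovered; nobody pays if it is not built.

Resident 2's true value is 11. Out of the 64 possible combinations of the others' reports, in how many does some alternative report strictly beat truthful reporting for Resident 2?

1

Others report (11, 11, 11): truth gives 0; report 4 gives 7 > 0. Violating.
Others report (2, 2, 2): truth gives 0; no alternative beats it.
Others report (2, 2, 4): truth gives 0; no alternative beats it.
(Checking all 64 profiles: 1 has a profitable deviation, 63 do not.)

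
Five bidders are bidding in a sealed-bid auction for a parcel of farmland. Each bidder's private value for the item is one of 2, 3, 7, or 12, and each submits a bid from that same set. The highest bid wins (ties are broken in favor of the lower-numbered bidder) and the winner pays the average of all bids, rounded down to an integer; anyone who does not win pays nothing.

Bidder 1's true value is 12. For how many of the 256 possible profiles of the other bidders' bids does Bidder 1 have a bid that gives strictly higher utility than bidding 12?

Others bid (2, 2, 2, 2): truth gives 8; bid 2 gives 10 > 8. Violating.
Others bid (2, 2, 2, 3): truth gives 8; bid 3 gives 10 > 8. Violating.
Others bid (2, 2, 2, 7): truth gives 7; bid 7 gives 8 > 7. Violating.
Others bid (2, 2, 3, 2): truth gives 8; bid 3 gives 10 > 8. Violating.
Others bid (2, 2, 2, 12): truth gives 6; no alternative beats it.
Others bid (2, 2, 3, 12): truth gives 6; no alternative beats it.
(Checking all 256 profiles: 81 have a profitable deviation, 175 do not.)

81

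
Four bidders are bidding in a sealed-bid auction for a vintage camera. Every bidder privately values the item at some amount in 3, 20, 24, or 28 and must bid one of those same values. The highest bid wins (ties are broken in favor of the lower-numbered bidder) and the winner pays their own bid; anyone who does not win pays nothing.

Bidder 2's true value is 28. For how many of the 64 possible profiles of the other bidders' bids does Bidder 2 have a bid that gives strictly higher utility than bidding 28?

Others bid (3, 3, 3): truth gives 0; bid 20 gives 8 > 0. Violating.
Others bid (3, 3, 20): truth gives 0; bid 20 gives 8 > 0. Violating.
Others bid (3, 3, 24): truth gives 0; bid 24 gives 4 > 0. Violating.
Others bid (3, 20, 3): truth gives 0; bid 20 gives 8 > 0. Violating.
Others bid (3, 3, 28): truth gives 0; no alternative beats it.
Others bid (3, 20, 28): truth gives 0; no alternative beats it.
(Checking all 64 profiles: 18 have a profitable deviation, 46 do not.)

18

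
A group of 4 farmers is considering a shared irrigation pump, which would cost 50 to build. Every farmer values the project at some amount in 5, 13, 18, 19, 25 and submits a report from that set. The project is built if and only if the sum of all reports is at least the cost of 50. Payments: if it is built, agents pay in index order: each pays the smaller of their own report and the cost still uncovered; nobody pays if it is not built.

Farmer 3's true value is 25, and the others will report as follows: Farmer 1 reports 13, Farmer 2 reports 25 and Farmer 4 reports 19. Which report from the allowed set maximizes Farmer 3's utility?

5

Report 5: project built, pays 5, utility 25 - 5 = 20.
Report 13: project built, pays 12, utility 25 - 12 = 13.
Report 18: project built, pays 12, utility 25 - 12 = 13.
Report 19: project built, pays 12, utility 25 - 12 = 13.
Report 25: project built, pays 12, utility 25 - 12 = 13.
The best choice is 5 with utility 20.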